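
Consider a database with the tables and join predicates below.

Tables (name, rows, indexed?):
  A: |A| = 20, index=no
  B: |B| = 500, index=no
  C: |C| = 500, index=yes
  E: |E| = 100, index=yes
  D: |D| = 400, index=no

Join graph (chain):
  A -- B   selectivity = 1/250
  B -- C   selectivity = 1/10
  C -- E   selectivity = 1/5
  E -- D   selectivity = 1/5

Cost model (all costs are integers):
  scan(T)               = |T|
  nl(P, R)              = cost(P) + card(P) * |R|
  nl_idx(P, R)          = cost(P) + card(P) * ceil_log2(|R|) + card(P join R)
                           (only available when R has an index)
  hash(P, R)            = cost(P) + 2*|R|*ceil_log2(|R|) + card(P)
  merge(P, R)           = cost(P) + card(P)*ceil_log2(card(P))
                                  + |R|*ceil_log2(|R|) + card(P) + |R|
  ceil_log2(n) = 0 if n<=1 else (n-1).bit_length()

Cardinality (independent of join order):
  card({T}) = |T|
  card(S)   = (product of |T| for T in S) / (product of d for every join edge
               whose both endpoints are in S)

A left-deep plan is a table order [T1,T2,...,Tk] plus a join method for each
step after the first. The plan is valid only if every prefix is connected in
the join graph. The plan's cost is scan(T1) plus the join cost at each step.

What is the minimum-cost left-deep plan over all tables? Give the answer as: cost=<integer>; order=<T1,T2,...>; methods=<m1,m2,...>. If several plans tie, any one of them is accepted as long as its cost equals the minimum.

Selinger DP (subsets sized 1..n):
  {A}: scan cost=20, card=20
  {B}: scan cost=500, card=500
  {C}: scan cost=500, card=500
  {E}: scan cost=100, card=100
  {D}: scan cost=400, card=400
  {AB}: card=40; try (A,hash)→1200, (B,merge)→5140, (A,merge)→5620, (B,hash)→9040, (B,nl)→10020, (A,nl)→10500; best=1200 via (A,hash)
  {BC}: card=25000; try (C,hash)→10000, (B,hash)→10000, (C,merge)→10500, (B,merge)→10500, (C,nl_idx)→30000, (C,nl)→250500 …(+1); best=10000 via (C,hash)
  {CE}: card=10000; try (E,hash)→2400, (C,merge)→5900, (E,merge)→6300, (C,hash)→9200, (C,nl_idx)→11000, (E,nl_idx)→14000 …(+2); best=2400 via (E,hash)
  {DE}: card=8000; try (E,hash)→2200, (D,merge)→4900, (E,merge)→5200, (D,hash)→7400, (E,nl_idx)→11200, (D,nl)→40100 …(+1); best=2200 via (E,hash)
  {ABC}: card=2000; try (C,nl_idx)→3560, (C,merge)→6480, (C,hash)→10240, (C,nl)→21200, (A,hash)→35200, (A,merge)→410120 …(+1); best=3560 via (C,nl_idx)
  {BCE}: card=500000; try (B,hash)→21400, (E,hash)→36400, (B,merge)→157400, (E,merge)→410800, (E,nl_idx)→685000, (E,nl)→2510000 …(+1); best=21400 via (B,hash)
  {CDE}: card=800000; try (C,hash)→19200, (D,hash)→19600, (C,merge)→119200, (D,merge)→156400, (C,nl_idx)→874200, (C,nl)→4002200 …(+1); best=19200 via (C,hash)
  {ABCE}: card=40000; try (E,hash)→6960, (E,merge)→28360, (E,nl_idx)→57560, (E,nl)→203560, (A,hash)→521600, (A,nl)→10021400 …(+1); best=6960 via (E,hash)
  {BCDE}: card=40000000; try (D,hash)→528600, (B,hash)→828200, (D,merge)→10025400, (B,merge)→16824200, (D,nl)→200021400, (B,nl)→400019200; best=528600 via (D,hash)
  {ABCDE}: card=3200000; try (D,hash)→54160, (D,merge)→690960, (D,nl)→16006960, (A,hash)→40528800, (A,nl)→800528600, (A,merge)→1080528720; best=54160 via (D,hash)

cost=54160; order=B,A,C,E,D; methods=hash,nl_idx,hash,hash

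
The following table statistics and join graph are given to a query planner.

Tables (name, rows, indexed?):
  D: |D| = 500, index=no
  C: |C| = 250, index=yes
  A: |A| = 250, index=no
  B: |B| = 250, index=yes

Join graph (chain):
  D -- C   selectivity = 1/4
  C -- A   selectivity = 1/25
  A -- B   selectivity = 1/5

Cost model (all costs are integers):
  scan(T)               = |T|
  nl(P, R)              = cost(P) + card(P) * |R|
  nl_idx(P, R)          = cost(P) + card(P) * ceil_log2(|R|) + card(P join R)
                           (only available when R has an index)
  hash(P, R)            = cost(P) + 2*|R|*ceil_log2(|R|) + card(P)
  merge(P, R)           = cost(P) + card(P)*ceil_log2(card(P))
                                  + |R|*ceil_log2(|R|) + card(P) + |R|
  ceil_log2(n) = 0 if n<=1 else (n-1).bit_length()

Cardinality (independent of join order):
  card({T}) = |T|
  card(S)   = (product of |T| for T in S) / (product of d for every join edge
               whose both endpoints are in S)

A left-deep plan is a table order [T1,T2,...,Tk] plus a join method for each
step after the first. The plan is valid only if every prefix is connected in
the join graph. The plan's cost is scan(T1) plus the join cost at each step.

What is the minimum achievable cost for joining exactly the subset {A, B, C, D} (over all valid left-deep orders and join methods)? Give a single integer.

145000

Selinger DP over subsets of {A,B,C,D}:
  {D}: scan cost=500, card=500
  {C}: scan cost=250, card=250
  {A}: scan cost=250, card=250
  {B}: scan cost=250, card=250
  {CD}: card=31250; try (C,hash)→5000, (D,merge)→7500, (C,merge)→7750, (D,hash)→9500, (C,nl_idx)→35750, (D,nl)→125250 …(+1); best=5000 via (C,hash)
  {AC}: card=2500; try (C,hash)→4500, (A,hash)→4500, (C,merge)→4750, (C,nl_idx)→4750, (A,merge)→4750, (C,nl)→62750 …(+1); best=4500 via (C,hash)
  {AB}: card=12500; try (B,hash)→4500, (A,hash)→4500, (B,merge)→4750, (A,merge)→4750, (B,nl_idx)→14750, (B,nl)→62750 …(+1); best=4500 via (B,hash)
  {ACD}: card=312500; try (D,hash)→16000, (A,hash)→40250, (D,merge)→42000, (A,merge)→507250, (D,nl)→1254500, (A,nl)→7817500; best=16000 via (D,hash)
  {ABC}: card=125000; try (B,hash)→11000, (C,hash)→21000, (B,merge)→39250, (B,nl_idx)→149500, (C,merge)→194250, (C,nl_idx)→229500 …(+2); best=11000 via (B,hash)
  {ABCD}: card=15625000; try (D,hash)→145000, (B,hash)→332500, (D,merge)→2266000, (B,merge)→6268250, (B,nl_idx)→18141000, (D,nl)→62511000 …(+1); best=145000 via (D,hash)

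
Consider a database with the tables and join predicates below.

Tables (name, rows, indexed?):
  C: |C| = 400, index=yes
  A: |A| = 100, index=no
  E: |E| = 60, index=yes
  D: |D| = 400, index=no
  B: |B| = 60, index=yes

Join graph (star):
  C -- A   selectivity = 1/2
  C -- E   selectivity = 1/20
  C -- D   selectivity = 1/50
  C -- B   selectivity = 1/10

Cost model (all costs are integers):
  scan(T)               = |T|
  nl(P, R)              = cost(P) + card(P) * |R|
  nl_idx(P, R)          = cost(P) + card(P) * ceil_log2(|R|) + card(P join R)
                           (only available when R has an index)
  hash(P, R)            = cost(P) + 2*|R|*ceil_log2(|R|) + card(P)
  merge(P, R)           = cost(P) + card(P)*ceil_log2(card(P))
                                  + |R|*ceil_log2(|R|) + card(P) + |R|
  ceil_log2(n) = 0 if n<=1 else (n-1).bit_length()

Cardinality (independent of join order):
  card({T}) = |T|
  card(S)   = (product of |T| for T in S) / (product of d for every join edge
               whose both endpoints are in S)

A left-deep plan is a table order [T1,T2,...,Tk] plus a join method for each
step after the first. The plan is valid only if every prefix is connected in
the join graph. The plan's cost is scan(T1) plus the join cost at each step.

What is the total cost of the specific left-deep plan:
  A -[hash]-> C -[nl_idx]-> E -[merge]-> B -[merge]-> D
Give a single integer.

8411820

step 1: scan A: cost=100, card=100
step 2: join C via hash
    card(P join C) = 100*400/(2) = 20000
    cost = 100 + 2*400*9 + 100 = 7400
step 3: join E via nl_idx
    card(P join E) = 20000*60/(20) = 60000
    cost = 7400 + 20000*6 + 60000 = 187400
step 4: join B via merge
    card(P join B) = 60000*60/(10) = 360000
    cost = 187400 + 60000*16 + 60*6 + 60000 + 60 = 1207820
step 5: join D via merge
    card(P join D) = 360000*400/(50) = 2880000
    cost = 1207820 + 360000*19 + 400*9 + 360000 + 400 = 8411820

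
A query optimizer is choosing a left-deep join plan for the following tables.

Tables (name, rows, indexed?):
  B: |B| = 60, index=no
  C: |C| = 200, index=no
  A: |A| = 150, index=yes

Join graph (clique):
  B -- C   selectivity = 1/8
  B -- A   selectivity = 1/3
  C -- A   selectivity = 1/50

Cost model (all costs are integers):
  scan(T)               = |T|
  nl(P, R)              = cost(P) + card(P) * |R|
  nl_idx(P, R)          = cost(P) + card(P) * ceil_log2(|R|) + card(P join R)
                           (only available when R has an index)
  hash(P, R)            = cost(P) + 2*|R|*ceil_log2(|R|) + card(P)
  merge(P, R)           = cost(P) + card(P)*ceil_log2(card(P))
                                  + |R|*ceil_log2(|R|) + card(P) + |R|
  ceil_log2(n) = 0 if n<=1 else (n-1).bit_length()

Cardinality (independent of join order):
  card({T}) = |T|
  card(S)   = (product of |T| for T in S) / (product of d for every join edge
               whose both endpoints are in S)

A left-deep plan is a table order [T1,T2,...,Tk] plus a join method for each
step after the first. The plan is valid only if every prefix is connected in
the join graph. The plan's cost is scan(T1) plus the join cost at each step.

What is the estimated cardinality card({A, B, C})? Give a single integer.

1500

Tables in S: A(150), B(60), C(200)
Edges inside S: B-C(d=8), B-A(d=3), C-A(d=50)
numerator = 150 * 60 * 200 = 1800000
denominator = 8 * 3 * 50 = 1200
card(S) = 1800000 / 1200 = 1500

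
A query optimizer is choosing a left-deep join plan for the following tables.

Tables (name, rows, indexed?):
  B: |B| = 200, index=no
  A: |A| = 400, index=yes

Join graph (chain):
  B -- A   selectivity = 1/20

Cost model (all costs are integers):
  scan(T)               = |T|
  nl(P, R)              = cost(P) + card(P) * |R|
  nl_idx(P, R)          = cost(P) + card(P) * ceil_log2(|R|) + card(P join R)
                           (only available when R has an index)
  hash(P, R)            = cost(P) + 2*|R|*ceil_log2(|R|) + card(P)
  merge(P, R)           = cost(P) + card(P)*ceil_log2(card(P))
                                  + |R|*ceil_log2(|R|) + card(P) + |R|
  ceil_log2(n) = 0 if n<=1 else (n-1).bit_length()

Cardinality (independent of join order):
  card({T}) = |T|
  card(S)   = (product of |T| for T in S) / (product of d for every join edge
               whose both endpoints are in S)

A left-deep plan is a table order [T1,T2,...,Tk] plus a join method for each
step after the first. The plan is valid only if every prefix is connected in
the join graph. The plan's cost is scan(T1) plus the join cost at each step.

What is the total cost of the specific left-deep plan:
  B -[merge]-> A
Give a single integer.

6000

step 1: scan B: cost=200, card=200
step 2: join A via merge
    card(P join A) = 200*400/(20) = 4000
    cost = 200 + 200*8 + 400*9 + 200 + 400 = 6000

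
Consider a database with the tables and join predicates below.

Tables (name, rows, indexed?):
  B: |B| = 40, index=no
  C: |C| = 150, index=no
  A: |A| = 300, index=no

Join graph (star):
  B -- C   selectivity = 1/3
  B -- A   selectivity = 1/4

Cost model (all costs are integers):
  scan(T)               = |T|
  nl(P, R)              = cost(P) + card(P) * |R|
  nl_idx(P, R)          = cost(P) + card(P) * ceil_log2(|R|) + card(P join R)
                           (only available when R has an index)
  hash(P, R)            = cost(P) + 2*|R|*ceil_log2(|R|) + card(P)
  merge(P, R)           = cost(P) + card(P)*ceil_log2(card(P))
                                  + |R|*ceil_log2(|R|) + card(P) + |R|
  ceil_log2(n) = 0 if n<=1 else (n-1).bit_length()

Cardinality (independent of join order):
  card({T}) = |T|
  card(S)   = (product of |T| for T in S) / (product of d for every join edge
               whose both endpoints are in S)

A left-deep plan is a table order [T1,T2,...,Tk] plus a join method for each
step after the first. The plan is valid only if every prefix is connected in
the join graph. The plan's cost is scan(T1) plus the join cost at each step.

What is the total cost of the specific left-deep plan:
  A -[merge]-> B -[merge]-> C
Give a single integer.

step 1: scan A: cost=300, card=300
step 2: join B via merge
    card(P join B) = 300*40/(4) = 3000
    cost = 300 + 300*9 + 40*6 + 300 + 40 = 3580
step 3: join C via merge
    card(P join C) = 3000*150/(3) = 150000
    cost = 3580 + 3000*12 + 150*8 + 3000 + 150 = 43930

43930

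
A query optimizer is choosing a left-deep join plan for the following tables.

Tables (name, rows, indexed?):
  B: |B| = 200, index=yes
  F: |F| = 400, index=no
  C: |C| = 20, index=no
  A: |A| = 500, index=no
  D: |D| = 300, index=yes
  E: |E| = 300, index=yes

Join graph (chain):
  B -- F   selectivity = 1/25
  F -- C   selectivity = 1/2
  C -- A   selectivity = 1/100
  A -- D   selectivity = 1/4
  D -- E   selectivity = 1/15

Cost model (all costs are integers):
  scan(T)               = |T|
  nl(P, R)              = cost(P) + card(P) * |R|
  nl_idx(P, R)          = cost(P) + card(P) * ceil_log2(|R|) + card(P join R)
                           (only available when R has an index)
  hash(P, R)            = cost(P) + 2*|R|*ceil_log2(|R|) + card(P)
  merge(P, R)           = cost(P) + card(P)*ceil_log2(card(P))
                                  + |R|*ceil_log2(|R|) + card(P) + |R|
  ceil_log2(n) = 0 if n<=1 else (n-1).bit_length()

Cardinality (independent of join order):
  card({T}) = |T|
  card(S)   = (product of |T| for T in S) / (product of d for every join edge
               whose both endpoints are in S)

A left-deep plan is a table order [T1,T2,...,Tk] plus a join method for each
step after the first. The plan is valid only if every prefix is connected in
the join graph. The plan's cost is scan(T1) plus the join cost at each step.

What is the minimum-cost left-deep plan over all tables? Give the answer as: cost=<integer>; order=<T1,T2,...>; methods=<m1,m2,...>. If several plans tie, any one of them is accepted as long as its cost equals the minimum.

cost=12200000; order=A,C,F,B,D,E; methods=hash,merge,hash,hash,hash

Selinger DP (subsets sized 1..n):
  {B}: scan cost=200, card=200
  {F}: scan cost=400, card=400
  {C}: scan cost=20, card=20
  {A}: scan cost=500, card=500
  {D}: scan cost=300, card=300
  {E}: scan cost=300, card=300
  {BF}: card=3200; try (B,hash)→4000, (F,merge)→6000, (B,merge)→6200, (B,nl_idx)→6800, (F,hash)→7600, (F,nl)→80200 …(+1); best=4000 via (B,hash)
  {CF}: card=4000; try (C,hash)→1000, (F,merge)→4140, (C,merge)→4520, (F,hash)→7240, (F,nl)→8020, (C,nl)→8400; best=1000 via (C,hash)
  {AC}: card=100; try (C,hash)→1200, (A,merge)→5140, (C,merge)→5620, (A,hash)→9040, (A,nl)→10020, (C,nl)→10500; best=1200 via (C,hash)
  {AD}: card=37500; try (D,hash)→6400, (A,merge)→8300, (D,merge)→8500, (A,hash)→9600, (D,nl_idx)→42500, (A,nl)→150300 …(+1); best=6400 via (D,hash)
  {DE}: card=6000; try (E,hash)→6000, (D,hash)→6000, (E,merge)→6300, (D,merge)→6300, (E,nl_idx)→9000, (D,nl_idx)→9000 …(+2); best=6000 via (E,hash)
  {BCF}: card=32000; try (C,hash)→7400, (B,hash)→8200, (C,merge)→45720, (B,merge)→54800, (B,nl_idx)→65000, (C,nl)→68000 …(+1); best=7400 via (C,hash)
  {ACF}: card=20000; try (F,merge)→6000, (F,hash)→8500, (A,hash)→14000, (F,nl)→41200, (A,merge)→58000, (A,nl)→2001000; best=6000 via (F,merge)
  {ACD}: card=7500; try (D,merge)→5000, (D,hash)→6700, (D,nl_idx)→9600, (D,nl)→31200, (C,hash)→44100, (C,merge)→644020 …(+1); best=5000 via (D,merge)
  {ADE}: card=750000; try (A,hash)→21000, (E,hash)→49300, (A,merge)→95000, (E,merge)→646900, (E,nl_idx)→1093900, (A,nl)→3006000 …(+1); best=21000 via (A,hash)
  {ABCF}: card=160000; try (B,hash)→29200, (A,hash)→48400, (B,nl_idx)→326000, (B,merge)→327800, (A,merge)→524400, (B,nl)→4006000 …(+1); best=29200 via (B,hash)
  {ACDF}: card=1500000; try (F,hash)→19700, (D,hash)→31400, (F,merge)→114000, (D,merge)→329000, (D,nl_idx)→1686000, (F,nl)→3005000 …(+1); best=19700 via (F,hash)
  {ACDE}: card=150000; try (E,hash)→17900, (E,merge)→113000, (E,nl_idx)→222500, (C,hash)→771200, (E,nl)→2255000, (C,nl)→15021000 …(+1); best=17900 via (E,hash)
  {ABCDF}: card=12000000; try (D,hash)→194600, (B,hash)→1522900, (D,merge)→3072200, (D,nl_idx)→13469200, (B,nl_idx)→24019700, (B,merge)→33021500 …(+2); best=194600 via (D,hash)
  {ACDEF}: card=30000000; try (F,hash)→175100, (E,hash)→1525100, (F,merge)→2871900, (E,merge)→33022700, (E,nl_idx)→43519700, (F,nl)→60017900 …(+1); best=175100 via (F,hash)
  {ABCDEF}: card=240000000; try (E,hash)→12200000, (B,hash)→30178300, (E,merge)→300197600, (E,nl_idx)→348194600, (B,nl_idx)→480175100, (B,merge)→780176900 …(+2); best=12200000 via (E,hash)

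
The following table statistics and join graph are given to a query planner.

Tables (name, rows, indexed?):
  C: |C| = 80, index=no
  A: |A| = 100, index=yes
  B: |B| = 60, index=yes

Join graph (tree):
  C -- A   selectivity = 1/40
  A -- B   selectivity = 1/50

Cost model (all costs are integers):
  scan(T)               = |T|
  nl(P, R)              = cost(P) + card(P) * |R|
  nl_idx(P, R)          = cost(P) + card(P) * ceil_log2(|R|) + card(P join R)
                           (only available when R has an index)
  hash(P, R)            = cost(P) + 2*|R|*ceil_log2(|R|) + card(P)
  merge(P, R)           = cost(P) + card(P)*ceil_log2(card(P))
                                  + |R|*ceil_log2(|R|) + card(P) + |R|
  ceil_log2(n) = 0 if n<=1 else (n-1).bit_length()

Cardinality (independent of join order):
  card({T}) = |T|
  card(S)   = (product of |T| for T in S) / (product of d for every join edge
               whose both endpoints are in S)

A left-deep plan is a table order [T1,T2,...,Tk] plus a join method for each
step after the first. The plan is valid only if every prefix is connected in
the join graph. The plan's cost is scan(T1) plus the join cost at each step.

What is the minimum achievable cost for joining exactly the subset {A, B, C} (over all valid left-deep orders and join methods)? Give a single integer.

Selinger DP over subsets of {A,B,C}:
  {C}: scan cost=80, card=80
  {A}: scan cost=100, card=100
  {B}: scan cost=60, card=60
  {AC}: card=200; try (A,nl_idx)→840, (C,hash)→1320, (A,merge)→1520, (C,merge)→1540, (A,hash)→1560, (A,nl)→8080 …(+1); best=840 via (A,nl_idx)
  {AB}: card=120; try (A,nl_idx)→600, (B,nl_idx)→820, (B,hash)→920, (A,merge)→1280, (B,merge)→1320, (A,hash)→1520 …(+2); best=600 via (A,nl_idx)
  {ABC}: card=240; try (B,hash)→1760, (C,hash)→1840, (C,merge)→2200, (B,nl_idx)→2280, (B,merge)→3060, (C,nl)→10200 …(+1); best=1760 via (B,hash)

1760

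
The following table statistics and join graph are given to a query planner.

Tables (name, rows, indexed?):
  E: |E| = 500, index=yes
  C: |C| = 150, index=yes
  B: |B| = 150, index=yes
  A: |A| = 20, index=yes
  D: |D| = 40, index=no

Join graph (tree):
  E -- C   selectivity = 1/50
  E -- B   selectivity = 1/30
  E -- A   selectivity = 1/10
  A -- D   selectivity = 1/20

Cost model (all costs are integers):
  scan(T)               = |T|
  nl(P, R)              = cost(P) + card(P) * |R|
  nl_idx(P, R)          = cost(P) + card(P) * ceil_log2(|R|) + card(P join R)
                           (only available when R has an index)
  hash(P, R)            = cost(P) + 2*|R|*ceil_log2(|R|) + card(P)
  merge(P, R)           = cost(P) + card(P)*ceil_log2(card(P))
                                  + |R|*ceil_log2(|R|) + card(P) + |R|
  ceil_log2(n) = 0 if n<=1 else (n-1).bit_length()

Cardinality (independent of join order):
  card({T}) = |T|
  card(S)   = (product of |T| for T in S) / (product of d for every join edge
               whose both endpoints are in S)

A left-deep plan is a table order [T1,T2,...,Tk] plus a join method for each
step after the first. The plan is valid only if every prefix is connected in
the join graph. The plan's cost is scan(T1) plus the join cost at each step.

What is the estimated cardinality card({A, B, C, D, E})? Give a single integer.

30000

Tables in S: A(20), B(150), C(150), D(40), E(500)
Edges inside S: E-C(d=50), E-B(d=30), E-A(d=10), A-D(d=20)
numerator = 20 * 150 * 150 * 40 * 500 = 9000000000
denominator = 50 * 30 * 10 * 20 = 300000
card(S) = 9000000000 / 300000 = 30000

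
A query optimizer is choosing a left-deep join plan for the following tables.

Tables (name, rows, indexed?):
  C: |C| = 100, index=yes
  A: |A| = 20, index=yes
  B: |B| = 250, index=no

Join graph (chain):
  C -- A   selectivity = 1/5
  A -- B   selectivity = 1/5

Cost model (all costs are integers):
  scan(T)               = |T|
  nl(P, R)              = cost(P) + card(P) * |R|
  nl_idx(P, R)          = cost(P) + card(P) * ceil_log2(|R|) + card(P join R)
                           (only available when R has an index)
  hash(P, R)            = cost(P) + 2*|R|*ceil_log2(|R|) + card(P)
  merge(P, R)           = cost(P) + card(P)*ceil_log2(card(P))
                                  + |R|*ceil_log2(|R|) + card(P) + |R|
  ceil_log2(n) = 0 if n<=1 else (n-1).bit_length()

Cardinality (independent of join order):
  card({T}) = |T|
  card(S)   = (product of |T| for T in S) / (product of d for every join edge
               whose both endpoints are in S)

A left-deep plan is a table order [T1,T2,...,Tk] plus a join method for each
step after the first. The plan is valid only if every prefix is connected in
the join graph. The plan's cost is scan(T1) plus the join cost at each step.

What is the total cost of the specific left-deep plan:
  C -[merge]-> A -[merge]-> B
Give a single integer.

step 1: scan C: cost=100, card=100
step 2: join A via merge
    card(P join A) = 100*20/(5) = 400
    cost = 100 + 100*7 + 20*5 + 100 + 20 = 1020
step 3: join B via merge
    card(P join B) = 400*250/(5) = 20000
    cost = 1020 + 400*9 + 250*8 + 400 + 250 = 7270

7270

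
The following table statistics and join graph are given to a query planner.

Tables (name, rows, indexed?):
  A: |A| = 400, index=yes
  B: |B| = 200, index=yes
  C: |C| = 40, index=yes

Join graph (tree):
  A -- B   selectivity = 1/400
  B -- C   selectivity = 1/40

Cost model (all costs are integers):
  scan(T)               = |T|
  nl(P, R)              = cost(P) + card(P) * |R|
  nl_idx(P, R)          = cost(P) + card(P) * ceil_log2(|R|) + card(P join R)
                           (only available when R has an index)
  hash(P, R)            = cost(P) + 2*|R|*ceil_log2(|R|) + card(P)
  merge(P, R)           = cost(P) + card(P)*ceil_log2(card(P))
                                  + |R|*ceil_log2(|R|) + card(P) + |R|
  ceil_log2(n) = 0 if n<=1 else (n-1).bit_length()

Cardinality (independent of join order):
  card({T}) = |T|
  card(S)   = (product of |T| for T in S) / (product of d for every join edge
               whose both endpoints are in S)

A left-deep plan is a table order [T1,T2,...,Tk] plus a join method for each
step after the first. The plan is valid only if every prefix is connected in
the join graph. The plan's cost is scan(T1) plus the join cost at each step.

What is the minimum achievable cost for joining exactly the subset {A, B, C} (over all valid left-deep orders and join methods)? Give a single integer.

Selinger DP over subsets of {A,B,C}:
  {A}: scan cost=400, card=400
  {B}: scan cost=200, card=200
  {C}: scan cost=40, card=40
  {AB}: card=200; try (A,nl_idx)→2200, (B,nl_idx)→3800, (B,hash)→4000, (A,merge)→6000, (B,merge)→6200, (A,hash)→7600 …(+2); best=2200 via (A,nl_idx)
  {BC}: card=200; try (B,nl_idx)→560, (C,hash)→880, (C,nl_idx)→1600, (B,merge)→2120, (C,merge)→2280, (B,hash)→3280 …(+2); best=560 via (B,nl_idx)
  {ABC}: card=200; try (A,nl_idx)→2560, (C,hash)→2880, (C,nl_idx)→3600, (C,merge)→4280, (A,merge)→6360, (A,hash)→7960 …(+2); best=2560 via (A,nl_idx)

2560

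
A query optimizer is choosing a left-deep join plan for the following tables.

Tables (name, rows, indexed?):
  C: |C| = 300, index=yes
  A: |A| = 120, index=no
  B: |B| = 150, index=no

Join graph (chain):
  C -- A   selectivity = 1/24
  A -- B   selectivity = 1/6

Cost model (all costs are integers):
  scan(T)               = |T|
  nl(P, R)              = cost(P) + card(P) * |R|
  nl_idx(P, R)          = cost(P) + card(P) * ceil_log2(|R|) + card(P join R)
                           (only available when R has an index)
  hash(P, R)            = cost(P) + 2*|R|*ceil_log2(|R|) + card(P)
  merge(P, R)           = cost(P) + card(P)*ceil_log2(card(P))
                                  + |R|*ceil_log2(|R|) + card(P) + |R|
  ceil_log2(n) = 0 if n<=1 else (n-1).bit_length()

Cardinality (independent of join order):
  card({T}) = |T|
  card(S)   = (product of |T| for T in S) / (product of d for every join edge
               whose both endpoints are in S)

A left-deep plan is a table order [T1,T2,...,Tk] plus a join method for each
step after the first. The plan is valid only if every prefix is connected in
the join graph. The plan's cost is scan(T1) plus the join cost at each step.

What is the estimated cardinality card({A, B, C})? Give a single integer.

Tables in S: A(120), B(150), C(300)
Edges inside S: C-A(d=24), A-B(d=6)
numerator = 120 * 150 * 300 = 5400000
denominator = 24 * 6 = 144
card(S) = 5400000 / 144 = 37500

37500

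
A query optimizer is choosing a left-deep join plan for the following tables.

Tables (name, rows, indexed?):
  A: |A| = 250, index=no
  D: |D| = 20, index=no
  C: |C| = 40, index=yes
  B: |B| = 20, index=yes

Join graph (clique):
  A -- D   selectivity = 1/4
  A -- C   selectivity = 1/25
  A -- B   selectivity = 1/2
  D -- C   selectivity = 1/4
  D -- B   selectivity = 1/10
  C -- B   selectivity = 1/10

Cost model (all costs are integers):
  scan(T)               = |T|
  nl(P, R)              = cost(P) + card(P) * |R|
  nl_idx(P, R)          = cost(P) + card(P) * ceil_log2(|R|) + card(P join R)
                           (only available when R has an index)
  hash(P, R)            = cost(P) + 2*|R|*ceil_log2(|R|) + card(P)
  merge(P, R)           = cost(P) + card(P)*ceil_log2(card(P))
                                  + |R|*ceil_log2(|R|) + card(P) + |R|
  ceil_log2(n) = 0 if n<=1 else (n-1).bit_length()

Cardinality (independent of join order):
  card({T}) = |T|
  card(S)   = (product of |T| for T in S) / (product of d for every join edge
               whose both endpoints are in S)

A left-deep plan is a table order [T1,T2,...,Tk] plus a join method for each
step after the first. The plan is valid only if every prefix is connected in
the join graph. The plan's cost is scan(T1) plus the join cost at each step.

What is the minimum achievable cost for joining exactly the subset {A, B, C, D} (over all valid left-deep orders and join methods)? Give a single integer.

2180

Selinger DP over subsets of {A,B,C,D}:
  {A}: scan cost=250, card=250
  {D}: scan cost=20, card=20
  {C}: scan cost=40, card=40
  {B}: scan cost=20, card=20
  {AD}: card=1250; try (D,hash)→700, (A,merge)→2390, (D,merge)→2620, (A,hash)→4040, (A,nl)→5020, (D,nl)→5250; best=700 via (D,hash)
  {AC}: card=400; try (C,hash)→980, (C,nl_idx)→2150, (A,merge)→2570, (C,merge)→2780, (A,hash)→4080, (A,nl)→10040 …(+1); best=980 via (C,hash)
  {AB}: card=2500; try (B,hash)→700, (A,merge)→2390, (B,merge)→2620, (B,nl_idx)→4000, (A,hash)→4040, (A,nl)→5020 …(+1); best=700 via (B,hash)
  {CD}: card=200; try (D,hash)→280, (C,nl_idx)→340, (C,merge)→420, (D,merge)→440, (C,hash)→520, (C,nl)→820 …(+1); best=280 via (D,hash)
  {BD}: card=40; try (B,nl_idx)→160, (D,hash)→240, (B,hash)→240, (D,merge)→260, (B,merge)→260, (D,nl)→420 …(+1); best=160 via (B,nl_idx)
  {BC}: card=80; try (C,nl_idx)→220, (B,hash)→280, (B,nl_idx)→320, (C,merge)→420, (B,merge)→440, (C,hash)→520 …(+2); best=220 via (C,nl_idx)
  {ACD}: card=500; try (D,hash)→1580, (C,hash)→2430, (A,merge)→4330, (A,hash)→4480, (D,merge)→5100, (C,nl_idx)→8700 …(+4); best=1580 via (D,hash)
  {ABD}: card=1250; try (B,hash)→2150, (A,merge)→2690, (D,hash)→3400, (A,hash)→4200, (B,nl_idx)→8200, (A,nl)→10160 …(+4); best=2150 via (B,hash)
  {ABC}: card=400; try (B,hash)→1580, (A,merge)→3110, (B,nl_idx)→3380, (C,hash)→3680, (A,hash)→4300, (B,merge)→5100 …(+5); best=1580 via (B,hash)
  {BCD}: card=40; try (C,nl_idx)→440, (D,hash)→500, (C,hash)→680, (B,hash)→680, (C,merge)→720, (D,merge)→980 …(+5); best=440 via (C,nl_idx)
  {ABCD}: card=50; try (D,hash)→2180, (B,hash)→2280, (A,merge)→2970, (C,hash)→3880, (B,nl_idx)→4130, (A,hash)→4480 …(+8); best=2180 via (D,hash)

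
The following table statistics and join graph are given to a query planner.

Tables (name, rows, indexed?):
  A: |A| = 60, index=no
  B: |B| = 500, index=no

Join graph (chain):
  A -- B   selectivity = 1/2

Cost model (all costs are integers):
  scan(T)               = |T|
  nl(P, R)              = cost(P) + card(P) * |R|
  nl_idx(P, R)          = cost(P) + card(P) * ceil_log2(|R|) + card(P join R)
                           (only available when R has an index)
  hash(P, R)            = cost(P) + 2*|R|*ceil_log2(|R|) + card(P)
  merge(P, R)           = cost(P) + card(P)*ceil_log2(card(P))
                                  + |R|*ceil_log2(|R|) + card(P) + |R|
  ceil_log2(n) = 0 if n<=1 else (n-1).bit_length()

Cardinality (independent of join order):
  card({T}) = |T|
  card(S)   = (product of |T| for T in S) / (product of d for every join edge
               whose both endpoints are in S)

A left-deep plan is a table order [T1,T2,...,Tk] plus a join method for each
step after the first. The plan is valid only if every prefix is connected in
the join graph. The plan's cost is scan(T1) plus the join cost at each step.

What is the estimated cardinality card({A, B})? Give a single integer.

Tables in S: A(60), B(500)
Edges inside S: A-B(d=2)
numerator = 60 * 500 = 30000
denominator = 2 = 2
card(S) = 30000 / 2 = 15000

15000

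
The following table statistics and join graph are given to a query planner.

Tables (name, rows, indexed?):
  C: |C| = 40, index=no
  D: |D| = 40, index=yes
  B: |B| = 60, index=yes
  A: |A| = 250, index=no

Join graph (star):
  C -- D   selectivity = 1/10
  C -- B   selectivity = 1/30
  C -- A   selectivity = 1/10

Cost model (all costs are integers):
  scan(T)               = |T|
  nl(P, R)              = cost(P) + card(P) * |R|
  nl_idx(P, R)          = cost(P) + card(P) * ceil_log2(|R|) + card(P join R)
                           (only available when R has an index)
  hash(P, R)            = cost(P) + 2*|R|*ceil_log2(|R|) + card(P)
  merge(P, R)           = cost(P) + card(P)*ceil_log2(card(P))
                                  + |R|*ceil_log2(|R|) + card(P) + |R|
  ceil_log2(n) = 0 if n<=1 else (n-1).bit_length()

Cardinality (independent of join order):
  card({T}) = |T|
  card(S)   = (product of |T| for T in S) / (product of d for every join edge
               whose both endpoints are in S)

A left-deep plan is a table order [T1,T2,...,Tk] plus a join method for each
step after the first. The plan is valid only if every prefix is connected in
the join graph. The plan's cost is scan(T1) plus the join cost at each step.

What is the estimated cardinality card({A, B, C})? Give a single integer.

2000

Tables in S: A(250), B(60), C(40)
Edges inside S: C-B(d=30), C-A(d=10)
numerator = 250 * 60 * 40 = 600000
denominator = 30 * 10 = 300
card(S) = 600000 / 300 = 2000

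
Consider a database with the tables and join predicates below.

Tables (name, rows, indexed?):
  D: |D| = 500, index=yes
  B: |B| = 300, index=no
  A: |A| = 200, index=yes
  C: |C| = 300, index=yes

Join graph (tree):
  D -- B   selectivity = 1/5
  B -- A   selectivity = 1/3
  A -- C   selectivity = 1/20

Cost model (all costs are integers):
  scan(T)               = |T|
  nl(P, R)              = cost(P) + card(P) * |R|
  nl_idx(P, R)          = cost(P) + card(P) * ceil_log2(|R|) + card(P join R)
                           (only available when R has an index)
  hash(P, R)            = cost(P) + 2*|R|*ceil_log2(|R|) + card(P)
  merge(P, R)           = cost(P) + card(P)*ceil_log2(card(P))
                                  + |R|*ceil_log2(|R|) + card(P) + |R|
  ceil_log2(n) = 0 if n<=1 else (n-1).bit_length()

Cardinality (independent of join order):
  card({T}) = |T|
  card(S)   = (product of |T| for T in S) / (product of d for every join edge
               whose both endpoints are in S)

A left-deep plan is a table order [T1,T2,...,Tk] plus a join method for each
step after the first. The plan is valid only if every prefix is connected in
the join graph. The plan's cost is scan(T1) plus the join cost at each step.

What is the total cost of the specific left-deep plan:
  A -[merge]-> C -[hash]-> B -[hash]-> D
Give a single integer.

322400

step 1: scan A: cost=200, card=200
step 2: join C via merge
    card(P join C) = 200*300/(20) = 3000
    cost = 200 + 200*8 + 300*9 + 200 + 300 = 5000
step 3: join B via hash
    card(P join B) = 3000*300/(3) = 300000
    cost = 5000 + 2*300*9 + 3000 = 13400
step 4: join D via hash
    card(P join D) = 300000*500/(5) = 30000000
    cost = 13400 + 2*500*9 + 300000 = 322400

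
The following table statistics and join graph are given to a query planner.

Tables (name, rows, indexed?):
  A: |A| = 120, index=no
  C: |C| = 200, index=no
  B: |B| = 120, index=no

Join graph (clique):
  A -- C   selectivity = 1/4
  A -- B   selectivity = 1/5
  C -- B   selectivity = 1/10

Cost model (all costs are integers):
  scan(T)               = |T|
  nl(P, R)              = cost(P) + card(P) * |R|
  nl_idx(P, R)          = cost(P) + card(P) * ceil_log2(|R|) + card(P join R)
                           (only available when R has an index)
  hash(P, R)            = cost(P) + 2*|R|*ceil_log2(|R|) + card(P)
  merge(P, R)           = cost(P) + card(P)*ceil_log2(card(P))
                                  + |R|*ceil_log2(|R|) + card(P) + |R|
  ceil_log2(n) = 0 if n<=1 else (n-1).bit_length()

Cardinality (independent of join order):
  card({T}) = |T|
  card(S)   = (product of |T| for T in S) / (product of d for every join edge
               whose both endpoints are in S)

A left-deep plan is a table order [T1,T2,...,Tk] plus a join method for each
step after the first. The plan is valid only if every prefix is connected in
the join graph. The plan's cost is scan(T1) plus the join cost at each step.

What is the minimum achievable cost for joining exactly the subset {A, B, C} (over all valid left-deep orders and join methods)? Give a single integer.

Selinger DP over subsets of {A,B,C}:
  {A}: scan cost=120, card=120
  {C}: scan cost=200, card=200
  {B}: scan cost=120, card=120
  {AC}: card=6000; try (A,hash)→2080, (C,merge)→2880, (A,merge)→2960, (C,hash)→3440, (C,nl)→24120, (A,nl)→24200; best=2080 via (A,hash)
  {AB}: card=2880; try (B,hash)→1920, (A,hash)→1920, (B,merge)→2040, (A,merge)→2040, (B,nl)→14520, (A,nl)→14520; best=1920 via (B,hash)
  {BC}: card=2400; try (B,hash)→2080, (C,merge)→2880, (B,merge)→2960, (C,hash)→3440, (C,nl)→24120, (B,nl)→24200; best=2080 via (B,hash)
  {ABC}: card=14400; try (A,hash)→6160, (C,hash)→8000, (B,hash)→9760, (A,merge)→34240, (C,merge)→41160, (B,merge)→87040 …(+3); best=6160 via (A,hash)

6160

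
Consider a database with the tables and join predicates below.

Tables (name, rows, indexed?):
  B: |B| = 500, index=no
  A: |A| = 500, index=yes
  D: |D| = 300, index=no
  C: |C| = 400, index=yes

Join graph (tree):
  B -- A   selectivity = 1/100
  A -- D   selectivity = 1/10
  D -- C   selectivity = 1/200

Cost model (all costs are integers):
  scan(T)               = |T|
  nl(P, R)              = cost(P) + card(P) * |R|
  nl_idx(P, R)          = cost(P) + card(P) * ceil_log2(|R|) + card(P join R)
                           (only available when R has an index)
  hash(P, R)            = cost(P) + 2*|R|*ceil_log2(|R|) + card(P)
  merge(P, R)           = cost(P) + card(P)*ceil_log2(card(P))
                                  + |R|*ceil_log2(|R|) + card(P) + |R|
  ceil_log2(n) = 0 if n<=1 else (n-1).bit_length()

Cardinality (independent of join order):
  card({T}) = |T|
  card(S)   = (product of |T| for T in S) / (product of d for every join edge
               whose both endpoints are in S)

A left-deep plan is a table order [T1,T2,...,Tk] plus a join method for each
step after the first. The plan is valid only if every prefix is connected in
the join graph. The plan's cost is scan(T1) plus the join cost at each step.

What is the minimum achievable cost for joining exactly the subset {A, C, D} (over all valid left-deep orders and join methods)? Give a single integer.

13200

Selinger DP over subsets of {A,C,D}:
  {A}: scan cost=500, card=500
  {D}: scan cost=300, card=300
  {C}: scan cost=400, card=400
  {AD}: card=15000; try (D,hash)→6400, (A,merge)→8300, (D,merge)→8500, (A,hash)→9600, (A,nl_idx)→18000, (A,nl)→150300 …(+1); best=6400 via (D,hash)
  {CD}: card=600; try (C,nl_idx)→3600, (D,hash)→6200, (C,merge)→7300, (D,merge)→7400, (C,hash)→7800, (C,nl)→120300 …(+1); best=3600 via (C,nl_idx)
  {ACD}: card=30000; try (A,hash)→13200, (A,merge)→15200, (C,hash)→28600, (A,nl_idx)→39000, (C,nl_idx)→171400, (C,merge)→235400 …(+2); best=13200 via (A,hash)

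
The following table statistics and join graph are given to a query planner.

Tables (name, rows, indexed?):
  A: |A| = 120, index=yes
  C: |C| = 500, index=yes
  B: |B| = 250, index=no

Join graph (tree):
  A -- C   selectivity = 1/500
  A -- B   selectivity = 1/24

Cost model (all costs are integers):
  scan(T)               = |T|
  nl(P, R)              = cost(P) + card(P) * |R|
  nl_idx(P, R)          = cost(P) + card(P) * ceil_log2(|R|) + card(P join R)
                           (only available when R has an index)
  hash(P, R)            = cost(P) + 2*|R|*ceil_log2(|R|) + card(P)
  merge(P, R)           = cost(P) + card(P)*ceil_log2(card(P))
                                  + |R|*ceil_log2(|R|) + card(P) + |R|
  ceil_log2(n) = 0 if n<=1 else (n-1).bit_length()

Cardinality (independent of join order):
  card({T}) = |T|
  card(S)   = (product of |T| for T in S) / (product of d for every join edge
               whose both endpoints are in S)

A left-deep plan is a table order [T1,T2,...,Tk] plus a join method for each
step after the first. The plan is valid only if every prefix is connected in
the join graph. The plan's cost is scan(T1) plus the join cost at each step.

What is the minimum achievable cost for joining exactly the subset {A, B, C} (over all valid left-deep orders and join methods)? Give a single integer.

4530

Selinger DP over subsets of {A,B,C}:
  {A}: scan cost=120, card=120
  {C}: scan cost=500, card=500
  {B}: scan cost=250, card=250
  {AC}: card=120; try (C,nl_idx)→1320, (A,hash)→2680, (A,nl_idx)→4120, (C,merge)→6080, (A,merge)→6460, (C,hash)→9240 …(+2); best=1320 via (C,nl_idx)
  {AB}: card=1250; try (A,hash)→2180, (A,nl_idx)→3250, (B,merge)→3330, (A,merge)→3460, (B,hash)→4240, (B,nl)→30120 …(+1); best=2180 via (A,hash)
  {ABC}: card=1250; try (B,merge)→4530, (B,hash)→5440, (C,hash)→12430, (C,nl_idx)→14680, (C,merge)→22180, (B,nl)→31320 …(+1); best=4530 via (B,merge)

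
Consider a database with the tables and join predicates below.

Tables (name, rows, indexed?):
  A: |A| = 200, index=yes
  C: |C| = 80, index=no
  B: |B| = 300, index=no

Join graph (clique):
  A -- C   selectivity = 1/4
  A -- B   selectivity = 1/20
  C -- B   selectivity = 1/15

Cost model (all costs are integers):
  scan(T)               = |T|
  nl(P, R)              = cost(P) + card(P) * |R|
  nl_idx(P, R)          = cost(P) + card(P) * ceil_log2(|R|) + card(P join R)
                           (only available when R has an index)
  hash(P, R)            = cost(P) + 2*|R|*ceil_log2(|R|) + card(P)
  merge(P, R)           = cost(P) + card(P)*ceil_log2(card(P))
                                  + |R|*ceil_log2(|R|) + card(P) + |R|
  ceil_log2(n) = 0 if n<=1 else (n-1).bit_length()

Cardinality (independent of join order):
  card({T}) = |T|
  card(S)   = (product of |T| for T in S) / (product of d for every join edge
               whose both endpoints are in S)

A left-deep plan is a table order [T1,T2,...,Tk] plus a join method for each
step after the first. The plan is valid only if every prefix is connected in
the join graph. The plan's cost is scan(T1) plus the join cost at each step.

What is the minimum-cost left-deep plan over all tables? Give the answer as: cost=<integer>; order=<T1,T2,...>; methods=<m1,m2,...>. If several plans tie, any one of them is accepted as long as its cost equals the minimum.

cost=6520; order=B,C,A; methods=hash,hash

Selinger DP (subsets sized 1..n):
  {A}: scan cost=200, card=200
  {C}: scan cost=80, card=80
  {B}: scan cost=300, card=300
  {AC}: card=4000; try (C,hash)→1520, (A,merge)→2520, (C,merge)→2640, (A,hash)→3360, (A,nl_idx)→4720, (A,nl)→16080 …(+1); best=1520 via (C,hash)
  {AB}: card=3000; try (A,hash)→3800, (B,merge)→5000, (A,merge)→5100, (A,nl_idx)→5700, (B,hash)→5800, (B,nl)→60200 …(+1); best=3800 via (A,hash)
  {BC}: card=1600; try (C,hash)→1720, (B,merge)→3720, (C,merge)→3940, (B,hash)→5560, (B,nl)→24080, (C,nl)→24300; best=1720 via (C,hash)
  {ABC}: card=4000; try (A,hash)→6520, (C,hash)→7920, (B,hash)→10920, (A,nl_idx)→18520, (A,merge)→22720, (C,merge)→43440 …(+4); best=6520 via (A,hash)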